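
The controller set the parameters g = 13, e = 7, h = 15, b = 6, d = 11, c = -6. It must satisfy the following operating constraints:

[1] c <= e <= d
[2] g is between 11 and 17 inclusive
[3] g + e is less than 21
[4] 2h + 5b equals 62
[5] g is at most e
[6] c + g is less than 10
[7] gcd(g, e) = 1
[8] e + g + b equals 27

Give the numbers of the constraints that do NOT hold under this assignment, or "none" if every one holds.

The assignment fails constraints 4, 5, 8.

[1] values -6 <= 7 <= 11  true
[2] g = 13 lies in [11, 17]  true
[3] g + e = 13 + 7 = 20; 20 < 21  true
[4] 2h + 5b = 2(15) + 5(6) = 60, not 62  false
[5] g = 13, e = 7; 13 > 7 (want ≤)  false
[6] c + g = -6 + 13 = 7; 7 < 10  true
[7] gcd(13, 7) = 1  true
[8] e + g + b = 7 + 13 + 6 = 26, not 27  false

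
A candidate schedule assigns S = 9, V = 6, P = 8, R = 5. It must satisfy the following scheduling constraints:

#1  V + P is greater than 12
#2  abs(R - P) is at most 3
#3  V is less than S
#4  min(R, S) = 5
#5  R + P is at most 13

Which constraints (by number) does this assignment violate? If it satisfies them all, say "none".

#1 V + P = 6 + 8 = 14; 14 > 12 — holds.
#2 abs(5 - 8) = 3; 3 ≤ 3 — holds.
#3 V = 6, S = 9; 6 < 9 — holds.
#4 min(5, 9) = 5 — holds.
#5 R + P = 5 + 8 = 13; 13 ≤ 13 — holds.

None — every constraint holds.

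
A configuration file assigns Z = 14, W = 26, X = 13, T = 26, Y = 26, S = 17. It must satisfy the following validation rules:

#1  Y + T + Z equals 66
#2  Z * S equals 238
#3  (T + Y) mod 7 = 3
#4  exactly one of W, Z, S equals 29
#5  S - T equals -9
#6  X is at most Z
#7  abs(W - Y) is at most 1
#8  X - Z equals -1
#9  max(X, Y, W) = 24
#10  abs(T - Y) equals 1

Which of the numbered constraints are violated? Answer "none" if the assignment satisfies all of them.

Constraints 4, 9, and 10 do not hold.

#1 Y + T + Z = 26 + 26 + 14 = 66 — holds.
#2 Z * S = 14 * 17 = 238 — holds.
#3 T + Y = 52; 52 mod 7 = 3 — holds.
#4 W=26, Z=14, S=17; 0 of them equal 29, not exactly one — does not hold.
#5 S - T = 17 - 26 = -9 — holds.
#6 X = 13, Z = 14; 13 ≤ 14 — holds.
#7 abs(26 - 26) = 0; 0 ≤ 1 — holds.
#8 X - Z = 13 - 14 = -1 — holds.
#9 max(13, 26, 26) = 26, not 24 — does not hold.
#10 abs(26 - 26) = 0, not 1 — does not hold.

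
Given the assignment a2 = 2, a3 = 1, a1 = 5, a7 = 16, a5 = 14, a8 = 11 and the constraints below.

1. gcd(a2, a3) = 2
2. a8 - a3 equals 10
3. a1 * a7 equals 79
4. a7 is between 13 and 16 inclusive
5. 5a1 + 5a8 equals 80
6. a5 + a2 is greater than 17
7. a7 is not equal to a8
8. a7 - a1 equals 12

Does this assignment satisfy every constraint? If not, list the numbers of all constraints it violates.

1. gcd(2, 1) = 1, not 2 — violated.
2. a8 - a3 = 11 - 1 = 10 — OK.
3. a1 * a7 = 5 * 16 = 80, not 79 — violated.
4. a7 = 16 lies in [13, 16] — OK.
5. 5a1 + 5a8 = 5(5) + 5(11) = 80 — OK.
6. a5 + a2 = 14 + 2 = 16; 16 ≤ 17, bound 17 not met — violated.
7. a7 = 16, a8 = 11; distinct — OK.
8. a7 - a1 = 16 - 5 = 11, not 12 — violated.

Constraints 1, 3, 6, and 8 do not hold.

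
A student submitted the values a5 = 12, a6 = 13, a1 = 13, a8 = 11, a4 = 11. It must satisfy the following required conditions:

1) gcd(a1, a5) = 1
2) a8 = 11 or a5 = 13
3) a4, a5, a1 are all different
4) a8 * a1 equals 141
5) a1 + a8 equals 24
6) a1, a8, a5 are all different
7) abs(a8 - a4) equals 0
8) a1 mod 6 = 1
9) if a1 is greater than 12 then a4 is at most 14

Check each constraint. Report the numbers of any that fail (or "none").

1) gcd(13, 12) = 1  holds
2) a8 = 11 = 11 (first disjunct)  holds
3) values 11, 12, 13 are pairwise distinct  holds
4) a8 * a1 = 11 * 13 = 143, not 141  fails
5) a1 + a8 = 13 + 11 = 24  holds
6) values 13, 11, 12 are pairwise distinct  holds
7) abs(11 - 11) = 0  holds
8) 13 mod 6 = 1  holds
9) a1 = 13 > 12, so we need a4 ≤ 14; a4 = 11 ≤ 14  holds

Violated: 4.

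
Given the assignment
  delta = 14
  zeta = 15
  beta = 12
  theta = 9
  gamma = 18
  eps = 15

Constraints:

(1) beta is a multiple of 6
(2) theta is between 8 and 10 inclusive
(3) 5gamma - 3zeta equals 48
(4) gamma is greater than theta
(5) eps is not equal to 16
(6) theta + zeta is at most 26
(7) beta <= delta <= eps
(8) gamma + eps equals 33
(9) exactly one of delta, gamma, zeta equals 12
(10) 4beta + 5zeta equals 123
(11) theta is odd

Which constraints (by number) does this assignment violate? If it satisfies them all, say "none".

(1) 12 / 6 = 2, so 6 divides 12 — satisfied.
(2) theta = 9 lies in [8, 10] — satisfied.
(3) 5gamma - 3zeta = 5(18) - 3(15) = 45, not 48 — violated.
(4) gamma = 18, theta = 9; 18 > 9 — satisfied.
(5) eps = 15, and 15 ≠ 16 — satisfied.
(6) theta + zeta = 9 + 15 = 24; 24 ≤ 26 — satisfied.
(7) values 12 <= 14 <= 15 — satisfied.
(8) gamma + eps = 18 + 15 = 33 — satisfied.
(9) delta=14, gamma=18, zeta=15; 0 of them equal 12, not exactly one — violated.
(10) 4beta + 5zeta = 4(12) + 5(15) = 123 — satisfied.
(11) theta = 9 is odd — satisfied.

No — constraints 3, 9 are not satisfied.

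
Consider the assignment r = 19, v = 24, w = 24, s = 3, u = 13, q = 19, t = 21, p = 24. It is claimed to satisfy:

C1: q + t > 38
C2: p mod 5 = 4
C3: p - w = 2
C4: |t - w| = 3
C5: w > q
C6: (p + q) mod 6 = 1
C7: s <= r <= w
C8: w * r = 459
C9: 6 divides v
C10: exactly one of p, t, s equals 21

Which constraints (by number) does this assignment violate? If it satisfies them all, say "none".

C1: q + t = 19 + 21 = 40; 40 > 38 — holds.
C2: 24 mod 5 = 4 — holds.
C3: p - w = 24 - 24 = 0, not 2 — fails.
C4: |21 - 24| = 3 — holds.
C5: w = 24, q = 19; 24 > 19 — holds.
C6: p + q = 43; 43 mod 6 = 1 — holds.
C7: values 3 <= 19 <= 24 — holds.
C8: w * r = 24 * 19 = 456, not 459 — fails.
C9: 24 / 6 = 4, so 6 divides 24 — holds.
C10: p=24, t=21, s=3; 1 of them equals 21 — holds.

Constraints 3, 8 are violated.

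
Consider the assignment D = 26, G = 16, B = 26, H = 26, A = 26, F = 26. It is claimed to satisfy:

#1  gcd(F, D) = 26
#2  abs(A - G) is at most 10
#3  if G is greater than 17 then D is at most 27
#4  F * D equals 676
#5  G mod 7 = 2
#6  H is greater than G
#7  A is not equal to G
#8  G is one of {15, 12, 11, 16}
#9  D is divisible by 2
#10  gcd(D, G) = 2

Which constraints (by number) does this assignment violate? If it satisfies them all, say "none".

None — every constraint holds.

#1 gcd(26, 26) = 26 — OK.
#2 abs(26 - 16) = 10; 10 ≤ 10 — OK.
#3 G = 16, not > 17; antecedent false, conditional vacuously true — OK.
#4 F * D = 26 * 26 = 676 — OK.
#5 16 mod 7 = 2 — OK.
#6 H = 26, G = 16; 26 > 16 — OK.
#7 A = 26, G = 16; distinct — OK.
#8 G = 16 is in {15, 12, 11, 16} — OK.
#9 26 / 2 = 13, so 2 divides 26 — OK.
#10 gcd(26, 16) = 2 — OK.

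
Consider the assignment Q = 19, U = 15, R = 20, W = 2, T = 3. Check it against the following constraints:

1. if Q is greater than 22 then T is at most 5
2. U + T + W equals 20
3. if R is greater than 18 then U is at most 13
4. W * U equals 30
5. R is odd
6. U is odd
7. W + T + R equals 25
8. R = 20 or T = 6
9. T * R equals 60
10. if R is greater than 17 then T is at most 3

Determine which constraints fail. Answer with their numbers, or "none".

Constraints 3 and 5 are violated.

1. Q = 19, not > 22; antecedent false, conditional vacuously true — holds.
2. U + T + W = 15 + 3 + 2 = 20 — holds.
3. R = 20 > 18, so we need U ≤ 13; but U = 15 > 13 — does not hold.
4. W * U = 2 * 15 = 30 — holds.
5. R = 20 is even — does not hold.
6. U = 15 is odd — holds.
7. W + T + R = 2 + 3 + 20 = 25 — holds.
8. R = 20 = 20 (first disjunct) — holds.
9. T * R = 3 * 20 = 60 — holds.
10. R = 20 > 17, so we need T ≤ 3; T = 3 ≤ 3 — holds.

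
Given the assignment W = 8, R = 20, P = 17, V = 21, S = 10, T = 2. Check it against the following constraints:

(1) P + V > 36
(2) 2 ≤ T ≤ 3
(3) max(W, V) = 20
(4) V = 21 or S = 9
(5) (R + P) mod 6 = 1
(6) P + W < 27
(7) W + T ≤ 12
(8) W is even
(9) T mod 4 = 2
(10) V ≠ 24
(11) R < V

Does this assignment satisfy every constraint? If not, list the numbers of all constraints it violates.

The assignment fails constraint 3.

(1) P + V = 17 + 21 = 38; 38 > 36  ✔
(2) T = 2 lies in [2, 3]  ✔
(3) max(8, 21) = 21, not 20  ✘
(4) V = 21 = 21 (first disjunct)  ✔
(5) R + P = 37; 37 mod 6 = 1  ✔
(6) P + W = 17 + 8 = 25; 25 < 27  ✔
(7) W + T = 8 + 2 = 10; 10 ≤ 12  ✔
(8) W = 8 is even  ✔
(9) 2 mod 4 = 2  ✔
(10) V = 21, and 21 ≠ 24  ✔
(11) R = 20, V = 21; 20 < 21  ✔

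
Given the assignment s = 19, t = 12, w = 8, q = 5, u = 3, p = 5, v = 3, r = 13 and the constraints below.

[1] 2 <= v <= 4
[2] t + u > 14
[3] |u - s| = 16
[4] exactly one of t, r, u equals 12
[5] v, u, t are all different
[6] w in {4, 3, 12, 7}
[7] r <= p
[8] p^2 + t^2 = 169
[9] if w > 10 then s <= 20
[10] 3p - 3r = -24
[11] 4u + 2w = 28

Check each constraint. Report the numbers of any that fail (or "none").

[1] v = 3 lies in [2, 4]  ✔
[2] t + u = 12 + 3 = 15; 15 > 14  ✔
[3] |3 - 19| = 16  ✔
[4] t=12, r=13, u=3; 1 of them equals 12  ✔
[5] v = u = 3, not all different  ✘
[6] w = 8 is not in {4, 3, 12, 7}  ✘
[7] r = 13, p = 5; 13 > 5 (want ≤)  ✘
[8] p^2 + t^2 = 5^2 + 12^2 = 25 + 144 = 169  ✔
[9] w = 8, not > 10; antecedent false, conditional vacuously true  ✔
[10] 3p - 3r = 3(5) - 3(13) = -24  ✔
[11] 4u + 2w = 4(3) + 2(8) = 28  ✔

Constraints 5, 6, 7 do not hold.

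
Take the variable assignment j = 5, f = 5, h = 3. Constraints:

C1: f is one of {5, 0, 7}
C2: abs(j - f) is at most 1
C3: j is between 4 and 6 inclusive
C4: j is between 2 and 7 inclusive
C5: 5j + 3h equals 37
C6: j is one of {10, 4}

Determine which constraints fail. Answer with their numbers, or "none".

The assignment fails constraints 5 and 6.

C1: f = 5 is in {5, 0, 7}  ✔
C2: abs(5 - 5) = 0; 0 ≤ 1  ✔
C3: j = 5 lies in [4, 6]  ✔
C4: j = 5 lies in [2, 7]  ✔
C5: 5j + 3h = 5(5) + 3(3) = 34, not 37  ✘
C6: j = 5 is not in {10, 4}  ✘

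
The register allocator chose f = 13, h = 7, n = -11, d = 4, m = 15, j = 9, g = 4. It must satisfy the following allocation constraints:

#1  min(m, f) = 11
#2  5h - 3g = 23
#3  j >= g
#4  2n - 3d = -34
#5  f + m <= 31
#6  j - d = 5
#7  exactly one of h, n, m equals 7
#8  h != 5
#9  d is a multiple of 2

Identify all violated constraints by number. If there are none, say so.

#1 min(15, 13) = 13, not 11 — does not hold.
#2 5h - 3g = 5(7) - 3(4) = 23 — holds.
#3 j = 9, g = 4; 9 ≥ 4 — holds.
#4 2n - 3d = 2(-11) - 3(4) = -34 — holds.
#5 f + m = 13 + 15 = 28; 28 ≤ 31 — holds.
#6 j - d = 9 - 4 = 5 — holds.
#7 h=7, n=-11, m=15; 1 of them equals 7 — holds.
#8 h = 7, and 7 ≠ 5 — holds.
#9 4 / 2 = 2, so 2 divides 4 — holds.

Constraint 1 is violated.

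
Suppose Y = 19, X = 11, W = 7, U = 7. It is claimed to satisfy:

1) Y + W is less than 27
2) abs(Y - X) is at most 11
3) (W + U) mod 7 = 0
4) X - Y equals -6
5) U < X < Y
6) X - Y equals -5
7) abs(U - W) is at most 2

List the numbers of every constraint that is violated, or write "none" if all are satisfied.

1) Y + W = 19 + 7 = 26; 26 < 27 — OK.
2) abs(19 - 11) = 8; 8 ≤ 11 — OK.
3) W + U = 14; 14 mod 7 = 0 — OK.
4) X - Y = 11 - 19 = -8, not -6 — violated.
5) values 7 < 11 < 19 — OK.
6) X - Y = 11 - 19 = -8, not -5 — violated.
7) abs(7 - 7) = 0; 0 ≤ 2 — OK.

Violated: 4 and 6.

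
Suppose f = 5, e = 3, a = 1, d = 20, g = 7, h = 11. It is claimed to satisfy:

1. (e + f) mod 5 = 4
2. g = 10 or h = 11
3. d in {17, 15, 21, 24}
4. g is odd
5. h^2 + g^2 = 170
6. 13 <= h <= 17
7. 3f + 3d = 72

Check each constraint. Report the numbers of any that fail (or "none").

1. e + f = 8; 8 mod 5 = 3, not 4  no
2. g = 7 ≠ 10, but h = 11 = 11 (second disjunct)  yes
3. d = 20 is not in {17, 15, 21, 24}  no
4. g = 7 is odd  yes
5. h^2 + g^2 = 11^2 + 7^2 = 121 + 49 = 170  yes
6. h = 11 is outside [13, 17]  no
7. 3f + 3d = 3(5) + 3(20) = 75, not 72  no

The assignment fails constraints 1, 3, 6, 7.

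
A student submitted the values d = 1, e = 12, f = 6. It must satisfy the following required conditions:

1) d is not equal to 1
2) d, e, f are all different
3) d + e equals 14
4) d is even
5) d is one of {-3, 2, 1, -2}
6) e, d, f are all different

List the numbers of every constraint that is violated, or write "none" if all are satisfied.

1) d = 1, but 1 is required to differ — violated.
2) values 1, 12, 6 are pairwise distinct — satisfied.
3) d + e = 1 + 12 = 13, not 14 — violated.
4) d = 1 is odd — violated.
5) d = 1 is in {-3, 2, 1, -2} — satisfied.
6) values 12, 1, 6 are pairwise distinct — satisfied.

The assignment fails constraints 1, 3, 4.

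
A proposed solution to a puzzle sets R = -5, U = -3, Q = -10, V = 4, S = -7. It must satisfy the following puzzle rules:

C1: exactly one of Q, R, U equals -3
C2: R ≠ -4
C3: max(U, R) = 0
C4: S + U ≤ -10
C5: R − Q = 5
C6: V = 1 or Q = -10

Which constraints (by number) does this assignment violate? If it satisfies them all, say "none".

Constraint 3 is violated.

C1: Q=-10, R=-5, U=-3; 1 of them equals -3 — holds.
C2: R = -5, and -5 ≠ -4 — holds.
C3: max(-3, -5) = -3, not 0 — does not hold.
C4: S + U = -7 + (-3) = -10; -10 ≤ -10 — holds.
C5: R − Q = -5 − (-10) = 5 — holds.
C6: V = 4 ≠ 1, but Q = -10 = -10 (second disjunct) — holds.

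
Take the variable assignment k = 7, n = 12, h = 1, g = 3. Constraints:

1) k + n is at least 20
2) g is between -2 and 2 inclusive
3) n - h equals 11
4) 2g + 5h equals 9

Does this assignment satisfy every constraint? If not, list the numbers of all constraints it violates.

Violated: 1, 2, and 4.

1) k + n = 7 + 12 = 19; 19 < 20, bound 20 not met — fails.
2) g = 3 is outside [-2, 2] — fails.
3) n - h = 12 - 1 = 11 — holds.
4) 2g + 5h = 2(3) + 5(1) = 11, not 9 — fails.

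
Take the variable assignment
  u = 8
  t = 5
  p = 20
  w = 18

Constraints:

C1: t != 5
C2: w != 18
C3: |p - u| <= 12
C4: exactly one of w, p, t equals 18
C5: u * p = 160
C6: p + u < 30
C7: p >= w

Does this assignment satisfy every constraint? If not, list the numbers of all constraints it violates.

C1: t = 5, but 5 is required to differ  ✘
C2: w = 18, but 18 is required to differ  ✘
C3: |20 - 8| = 12; 12 ≤ 12  ✔
C4: w=18, p=20, t=5; 1 of them equals 18  ✔
C5: u * p = 8 * 20 = 160  ✔
C6: p + u = 20 + 8 = 28; 28 < 30  ✔
C7: p = 20, w = 18; 20 ≥ 18  ✔

The assignment fails constraints 1 and 2.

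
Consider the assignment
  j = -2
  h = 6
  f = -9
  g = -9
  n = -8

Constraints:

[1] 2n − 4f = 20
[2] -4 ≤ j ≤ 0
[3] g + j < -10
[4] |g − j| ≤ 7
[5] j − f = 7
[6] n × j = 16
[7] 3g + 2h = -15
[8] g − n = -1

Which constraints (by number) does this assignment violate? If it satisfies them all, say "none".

Yes — all constraints hold.

[1] 2n − 4f = 2(-8) − 4(-9) = 20 — satisfied.
[2] j = -2 lies in [-4, 0] — satisfied.
[3] g + j = -9 + (-2) = -11; -11 < -10 — satisfied.
[4] |-9 − (-2)| = 7; 7 ≤ 7 — satisfied.
[5] j − f = -2 − (-9) = 7 — satisfied.
[6] n × j = -8 × (-2) = 16 — satisfied.
[7] 3g + 2h = 3(-9) + 2(6) = -15 — satisfied.
[8] g − n = -9 − (-8) = -1 — satisfied.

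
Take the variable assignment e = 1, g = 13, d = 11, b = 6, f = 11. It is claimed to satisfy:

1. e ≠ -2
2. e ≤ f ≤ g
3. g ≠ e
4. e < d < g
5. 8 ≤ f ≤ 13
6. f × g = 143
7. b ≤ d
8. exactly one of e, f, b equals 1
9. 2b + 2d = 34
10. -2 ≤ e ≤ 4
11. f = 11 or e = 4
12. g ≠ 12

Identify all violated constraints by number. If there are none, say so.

1. e = 1, and 1 ≠ -2 — satisfied.
2. values 1 ≤ 11 ≤ 13 — satisfied.
3. g = 13, e = 1; distinct — satisfied.
4. values 1 < 11 < 13 — satisfied.
5. f = 11 lies in [8, 13] — satisfied.
6. f × g = 11 × 13 = 143 — satisfied.
7. b = 6, d = 11; 6 ≤ 11 — satisfied.
8. e=1, f=11, b=6; 1 of them equals 1 — satisfied.
9. 2b + 2d = 2(6) + 2(11) = 34 — satisfied.
10. e = 1 lies in [-2, 4] — satisfied.
11. f = 11 = 11 (first disjunct) — satisfied.
12. g = 13, and 13 ≠ 12 — satisfied.

The assignment satisfies every constraint.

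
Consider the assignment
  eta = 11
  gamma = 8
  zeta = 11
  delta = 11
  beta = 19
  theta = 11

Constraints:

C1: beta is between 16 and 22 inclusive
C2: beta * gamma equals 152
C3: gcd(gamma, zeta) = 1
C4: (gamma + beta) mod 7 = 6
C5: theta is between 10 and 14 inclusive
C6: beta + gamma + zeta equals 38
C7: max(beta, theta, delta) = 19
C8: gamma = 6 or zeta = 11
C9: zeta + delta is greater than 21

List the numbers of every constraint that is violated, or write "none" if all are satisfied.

All constraints are satisfied.

C1: beta = 19 lies in [16, 22] — satisfied.
C2: beta * gamma = 19 * 8 = 152 — satisfied.
C3: gcd(8, 11) = 1 — satisfied.
C4: gamma + beta = 27; 27 mod 7 = 6 — satisfied.
C5: theta = 11 lies in [10, 14] — satisfied.
C6: beta + gamma + zeta = 19 + 8 + 11 = 38 — satisfied.
C7: max(19, 11, 11) = 19 — satisfied.
C8: gamma = 8 ≠ 6, but zeta = 11 = 11 (second disjunct) — satisfied.
C9: zeta + delta = 11 + 11 = 22; 22 > 21 — satisfied.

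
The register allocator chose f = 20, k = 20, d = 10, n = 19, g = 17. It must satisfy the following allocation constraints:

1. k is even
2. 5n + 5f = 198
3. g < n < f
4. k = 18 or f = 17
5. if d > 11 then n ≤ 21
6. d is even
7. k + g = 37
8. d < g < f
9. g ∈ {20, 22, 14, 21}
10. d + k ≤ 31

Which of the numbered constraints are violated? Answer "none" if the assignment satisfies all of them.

Violated: 2, 4, and 9.

1. k = 20 is even  yes
2. 5n + 5f = 5(19) + 5(20) = 195, not 198  no
3. values 17 < 19 < 20  yes
4. k = 20 ≠ 18 and f = 20 ≠ 17; both disjuncts false  no
5. d = 10, not > 11; antecedent false, conditional vacuously true  yes
6. d = 10 is even  yes
7. k + g = 20 + 17 = 37  yes
8. values 10 < 17 < 20  yes
9. g = 17 is not in {20, 22, 14, 21}  no
10. d + k = 10 + 20 = 30; 30 ≤ 31  yes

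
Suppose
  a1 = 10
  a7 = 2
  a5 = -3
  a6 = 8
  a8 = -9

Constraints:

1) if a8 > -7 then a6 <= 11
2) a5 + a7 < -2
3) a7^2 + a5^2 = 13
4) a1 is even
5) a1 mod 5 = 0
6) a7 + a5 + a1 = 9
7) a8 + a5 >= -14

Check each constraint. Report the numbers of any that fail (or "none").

1) a8 = -9, not > -7; antecedent false, conditional vacuously true — satisfied.
2) a5 + a7 = -3 + 2 = -1; -1 ≥ -2, bound -2 not met — violated.
3) a7^2 + a5^2 = 2^2 + (-3)^2 = 4 + 9 = 13 — satisfied.
4) a1 = 10 is even — satisfied.
5) 10 mod 5 = 0 — satisfied.
6) a7 + a5 + a1 = 2 + (-3) + 10 = 9 — satisfied.
7) a8 + a5 = -9 + (-3) = -12; -12 ≥ -14 — satisfied.

No — constraint 2 is not satisfied.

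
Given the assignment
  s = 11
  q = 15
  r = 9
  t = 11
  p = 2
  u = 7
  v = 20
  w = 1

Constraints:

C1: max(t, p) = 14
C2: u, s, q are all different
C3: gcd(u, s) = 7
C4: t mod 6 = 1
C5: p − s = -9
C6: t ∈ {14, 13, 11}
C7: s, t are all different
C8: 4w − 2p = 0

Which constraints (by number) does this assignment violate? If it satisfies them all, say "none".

C1: max(11, 2) = 11, not 14 — does not hold.
C2: values 7, 11, 15 are pairwise distinct — holds.
C3: gcd(7, 11) = 1, not 7 — does not hold.
C4: 11 mod 6 = 5, not 1 — does not hold.
C5: p − s = 2 − 11 = -9 — holds.
C6: t = 11 is in {14, 13, 11} — holds.
C7: s = t = 11, not all different — does not hold.
C8: 4w − 2p = 4(1) − 2(2) = 0 — holds.

Violated: 1, 3, 4, 7.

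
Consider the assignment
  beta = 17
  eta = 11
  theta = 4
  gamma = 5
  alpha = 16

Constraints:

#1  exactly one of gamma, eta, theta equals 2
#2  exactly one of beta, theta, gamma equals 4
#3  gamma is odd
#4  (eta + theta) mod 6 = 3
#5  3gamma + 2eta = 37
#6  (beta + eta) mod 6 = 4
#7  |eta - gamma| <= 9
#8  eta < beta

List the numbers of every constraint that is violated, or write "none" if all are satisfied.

The assignment fails constraint 1.

#1 gamma=5, eta=11, theta=4; 0 of them equal 2, not exactly one  fails
#2 beta=17, theta=4, gamma=5; 1 of them equals 4  holds
#3 gamma = 5 is odd  holds
#4 eta + theta = 15; 15 mod 6 = 3  holds
#5 3gamma + 2eta = 3(5) + 2(11) = 37  holds
#6 beta + eta = 28; 28 mod 6 = 4  holds
#7 |11 - 5| = 6; 6 ≤ 9  holds
#8 eta = 11, beta = 17; 11 < 17  holds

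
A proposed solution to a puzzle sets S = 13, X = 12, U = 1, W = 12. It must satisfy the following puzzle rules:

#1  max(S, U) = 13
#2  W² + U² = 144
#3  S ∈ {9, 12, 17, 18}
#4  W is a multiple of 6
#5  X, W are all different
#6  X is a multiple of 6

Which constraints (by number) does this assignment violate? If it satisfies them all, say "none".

#1 max(13, 1) = 13  ✔
#2 W² + U² = 12² + 1² = 144 + 1 = 145, not 144  ✘
#3 S = 13 is not in {9, 12, 17, 18}  ✘
#4 12 / 6 = 2, so 6 divides 12  ✔
#5 X = W = 12, not all different  ✘
#6 12 / 6 = 2, so 6 divides 12  ✔

Constraints 2, 3, 5 are violated.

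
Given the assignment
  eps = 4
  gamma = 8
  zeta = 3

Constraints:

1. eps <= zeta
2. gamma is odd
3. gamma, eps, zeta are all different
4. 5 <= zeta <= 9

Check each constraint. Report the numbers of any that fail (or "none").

No — constraints 1, 2, and 4 are not satisfied.

1. eps = 4, zeta = 3; 4 > 3 (want ≤) — violated.
2. gamma = 8 is even — violated.
3. values 8, 4, 3 are pairwise distinct — OK.
4. zeta = 3 is outside [5, 9] — violated.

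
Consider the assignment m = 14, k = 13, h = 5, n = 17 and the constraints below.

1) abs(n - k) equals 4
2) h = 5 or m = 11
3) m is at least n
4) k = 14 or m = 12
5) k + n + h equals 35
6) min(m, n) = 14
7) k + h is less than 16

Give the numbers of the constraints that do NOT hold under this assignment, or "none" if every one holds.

No — constraints 3, 4, and 7 are not satisfied.

1) abs(17 - 13) = 4  holds
2) h = 5 = 5 (first disjunct)  holds
3) m = 14, n = 17; 14 < 17 (want ≥)  fails
4) k = 13 ≠ 14 and m = 14 ≠ 12; both disjuncts false  fails
5) k + n + h = 13 + 17 + 5 = 35  holds
6) min(14, 17) = 14  holds
7) k + h = 13 + 5 = 18; 18 ≥ 16, bound 16 not met  fails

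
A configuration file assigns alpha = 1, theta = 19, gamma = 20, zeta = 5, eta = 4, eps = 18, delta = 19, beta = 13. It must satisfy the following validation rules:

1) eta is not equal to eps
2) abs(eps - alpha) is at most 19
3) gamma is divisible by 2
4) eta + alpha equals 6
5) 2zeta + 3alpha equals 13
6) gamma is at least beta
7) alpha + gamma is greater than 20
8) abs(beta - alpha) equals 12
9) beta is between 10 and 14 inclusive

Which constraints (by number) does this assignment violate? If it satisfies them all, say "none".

1) eta = 4, eps = 18; distinct  ✔
2) abs(18 - 1) = 17; 17 ≤ 19  ✔
3) 20 / 2 = 10, so 2 divides 20  ✔
4) eta + alpha = 4 + 1 = 5, not 6  ✘
5) 2zeta + 3alpha = 2(5) + 3(1) = 13  ✔
6) gamma = 20, beta = 13; 20 ≥ 13  ✔
7) alpha + gamma = 1 + 20 = 21; 21 > 20  ✔
8) abs(13 - 1) = 12  ✔
9) beta = 13 lies in [10, 14]  ✔

The assignment fails constraint 4.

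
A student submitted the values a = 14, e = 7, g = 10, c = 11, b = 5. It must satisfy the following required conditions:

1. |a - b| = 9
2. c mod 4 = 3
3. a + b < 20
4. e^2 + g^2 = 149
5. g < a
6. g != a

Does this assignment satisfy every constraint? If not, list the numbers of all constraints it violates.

1. |14 - 5| = 9 — OK.
2. 11 mod 4 = 3 — OK.
3. a + b = 14 + 5 = 19; 19 < 20 — OK.
4. e^2 + g^2 = 7^2 + 10^2 = 49 + 100 = 149 — OK.
5. g = 10, a = 14; 10 < 14 — OK.
6. g = 10, a = 14; distinct — OK.

None — every constraint holds.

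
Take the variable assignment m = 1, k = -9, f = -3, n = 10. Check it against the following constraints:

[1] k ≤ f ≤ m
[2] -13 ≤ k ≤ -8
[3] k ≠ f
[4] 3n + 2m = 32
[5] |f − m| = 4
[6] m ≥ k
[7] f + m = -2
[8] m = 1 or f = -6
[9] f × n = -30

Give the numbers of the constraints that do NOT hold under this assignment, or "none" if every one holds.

All constraints are satisfied.

[1] values -9 ≤ -3 ≤ 1  true
[2] k = -9 lies in [-13, -8]  true
[3] k = -9, f = -3; distinct  true
[4] 3n + 2m = 3(10) + 2(1) = 32  true
[5] |-3 − 1| = 4  true
[6] m = 1, k = -9; 1 ≥ -9  true
[7] f + m = -3 + 1 = -2  true
[8] m = 1 = 1 (first disjunct)  true
[9] f × n = -3 × 10 = -30  true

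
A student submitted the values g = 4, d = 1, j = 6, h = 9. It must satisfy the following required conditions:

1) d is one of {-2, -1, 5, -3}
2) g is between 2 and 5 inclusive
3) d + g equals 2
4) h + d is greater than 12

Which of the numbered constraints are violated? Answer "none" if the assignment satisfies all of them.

1) d = 1 is not in {-2, -1, 5, -3} — violated.
2) g = 4 lies in [2, 5] — satisfied.
3) d + g = 1 + 4 = 5, not 2 — violated.
4) h + d = 9 + 1 = 10; 10 ≤ 12, bound 12 not met — violated.

The assignment fails constraints 1, 3, and 4.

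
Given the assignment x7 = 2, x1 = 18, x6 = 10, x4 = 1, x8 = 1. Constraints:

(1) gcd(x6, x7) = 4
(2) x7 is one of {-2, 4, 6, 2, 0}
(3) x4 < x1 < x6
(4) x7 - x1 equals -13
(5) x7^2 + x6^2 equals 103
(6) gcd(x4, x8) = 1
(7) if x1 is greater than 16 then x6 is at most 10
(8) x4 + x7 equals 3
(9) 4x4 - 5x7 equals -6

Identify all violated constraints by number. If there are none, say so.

(1) gcd(10, 2) = 2, not 4 — violated.
(2) x7 = 2 is in {-2, 4, 6, 2, 0} — OK.
(3) values 1, 18, 10; x1 = 18 is not < x6 = 10 — violated.
(4) x7 - x1 = 2 - 18 = -16, not -13 — violated.
(5) x7^2 + x6^2 = 2^2 + 10^2 = 4 + 100 = 104, not 103 — violated.
(6) gcd(1, 1) = 1 — OK.
(7) x1 = 18 > 16, so we need x6 ≤ 10; x6 = 10 ≤ 10 — OK.
(8) x4 + x7 = 1 + 2 = 3 — OK.
(9) 4x4 - 5x7 = 4(1) - 5(2) = -6 — OK.

The assignment fails constraints 1, 3, 4, and 5.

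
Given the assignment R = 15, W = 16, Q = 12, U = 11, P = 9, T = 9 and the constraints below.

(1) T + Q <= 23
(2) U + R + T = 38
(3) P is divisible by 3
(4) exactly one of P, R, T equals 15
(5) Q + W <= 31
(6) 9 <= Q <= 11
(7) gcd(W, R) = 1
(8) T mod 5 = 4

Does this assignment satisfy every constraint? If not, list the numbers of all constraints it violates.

The assignment fails constraints 2 and 6.

(1) T + Q = 9 + 12 = 21; 21 ≤ 23  true
(2) U + R + T = 11 + 15 + 9 = 35, not 38  false
(3) 9 / 3 = 3, so 3 divides 9  true
(4) P=9, R=15, T=9; 1 of them equals 15  true
(5) Q + W = 12 + 16 = 28; 28 ≤ 31  true
(6) Q = 12 is outside [9, 11]  false
(7) gcd(16, 15) = 1  true
(8) 9 mod 5 = 4  true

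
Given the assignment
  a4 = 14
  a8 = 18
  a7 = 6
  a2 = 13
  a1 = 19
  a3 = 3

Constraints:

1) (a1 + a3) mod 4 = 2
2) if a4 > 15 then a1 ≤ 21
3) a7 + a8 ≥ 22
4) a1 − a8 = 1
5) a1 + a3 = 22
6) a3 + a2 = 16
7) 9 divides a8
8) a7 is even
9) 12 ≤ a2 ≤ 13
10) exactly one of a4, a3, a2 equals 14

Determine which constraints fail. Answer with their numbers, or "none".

1) a1 + a3 = 22; 22 mod 4 = 2  holds
2) a4 = 14, not > 15; antecedent false, conditional vacuously true  holds
3) a7 + a8 = 6 + 18 = 24; 24 ≥ 22  holds
4) a1 − a8 = 19 − 18 = 1  holds
5) a1 + a3 = 19 + 3 = 22  holds
6) a3 + a2 = 3 + 13 = 16  holds
7) 18 / 9 = 2, so 9 divides 18  holds
8) a7 = 6 is even  holds
9) a2 = 13 lies in [12, 13]  holds
10) a4=14, a3=3, a2=13; 1 of them equals 14  holds

The assignment satisfies every constraint.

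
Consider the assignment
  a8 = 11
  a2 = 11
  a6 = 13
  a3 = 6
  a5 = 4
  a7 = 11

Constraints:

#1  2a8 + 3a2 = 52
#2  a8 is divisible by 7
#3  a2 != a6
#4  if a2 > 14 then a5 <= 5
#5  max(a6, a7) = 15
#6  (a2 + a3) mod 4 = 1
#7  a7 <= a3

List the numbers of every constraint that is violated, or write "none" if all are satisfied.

Constraints 1, 2, 5, and 7 do not hold.

#1 2a8 + 3a2 = 2(11) + 3(11) = 55, not 52  fails
#2 11 = 7*1 + 4, so 7 does not divide 11  fails
#3 a2 = 11, a6 = 13; distinct  holds
#4 a2 = 11, not > 14; antecedent false, conditional vacuously true  holds
#5 max(13, 11) = 13, not 15  fails
#6 a2 + a3 = 17; 17 mod 4 = 1  holds
#7 a7 = 11, a3 = 6; 11 > 6 (want ≤)  fails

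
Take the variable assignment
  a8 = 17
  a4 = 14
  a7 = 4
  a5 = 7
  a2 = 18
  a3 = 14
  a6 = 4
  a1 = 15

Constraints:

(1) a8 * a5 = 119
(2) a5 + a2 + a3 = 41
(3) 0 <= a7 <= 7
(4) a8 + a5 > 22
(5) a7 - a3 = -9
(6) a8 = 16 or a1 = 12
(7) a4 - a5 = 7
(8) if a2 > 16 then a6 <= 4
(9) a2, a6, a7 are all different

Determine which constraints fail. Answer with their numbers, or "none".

The assignment fails constraints 2, 5, 6, and 9.

(1) a8 * a5 = 17 * 7 = 119 — holds.
(2) a5 + a2 + a3 = 7 + 18 + 14 = 39, not 41 — does not hold.
(3) a7 = 4 lies in [0, 7] — holds.
(4) a8 + a5 = 17 + 7 = 24; 24 > 22 — holds.
(5) a7 - a3 = 4 - 14 = -10, not -9 — does not hold.
(6) a8 = 17 ≠ 16 and a1 = 15 ≠ 12; both disjuncts false — does not hold.
(7) a4 - a5 = 14 - 7 = 7 — holds.
(8) a2 = 18 > 16, so we need a6 ≤ 4; a6 = 4 ≤ 4 — holds.
(9) a6 = a7 = 4, not all different — does not hold.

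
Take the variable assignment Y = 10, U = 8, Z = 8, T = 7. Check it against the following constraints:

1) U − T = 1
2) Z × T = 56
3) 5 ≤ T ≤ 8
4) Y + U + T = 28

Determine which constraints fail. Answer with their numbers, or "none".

Violated: 4.

1) U − T = 8 − 7 = 1 — holds.
2) Z × T = 8 × 7 = 56 — holds.
3) T = 7 lies in [5, 8] — holds.
4) Y + U + T = 10 + 8 + 7 = 25, not 28 — does not hold.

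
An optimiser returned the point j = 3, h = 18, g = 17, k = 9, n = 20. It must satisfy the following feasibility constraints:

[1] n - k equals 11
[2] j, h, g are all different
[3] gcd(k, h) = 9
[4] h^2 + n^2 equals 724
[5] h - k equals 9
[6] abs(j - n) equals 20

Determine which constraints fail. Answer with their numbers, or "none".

No — constraint 6 is not satisfied.

[1] n - k = 20 - 9 = 11 — holds.
[2] values 3, 18, 17 are pairwise distinct — holds.
[3] gcd(9, 18) = 9 — holds.
[4] h^2 + n^2 = 18^2 + 20^2 = 324 + 400 = 724 — holds.
[5] h - k = 18 - 9 = 9 — holds.
[6] abs(3 - 20) = 17, not 20 — fails.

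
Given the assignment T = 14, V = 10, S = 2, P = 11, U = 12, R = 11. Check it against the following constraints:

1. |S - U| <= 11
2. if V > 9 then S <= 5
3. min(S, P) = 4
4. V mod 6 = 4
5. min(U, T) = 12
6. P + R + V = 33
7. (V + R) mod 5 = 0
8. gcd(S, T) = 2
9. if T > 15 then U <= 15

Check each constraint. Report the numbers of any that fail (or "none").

The assignment fails constraints 3, 6, 7.

1. |2 - 12| = 10; 10 ≤ 11 — holds.
2. V = 10 > 9, so we need S ≤ 5; S = 2 ≤ 5 — holds.
3. min(2, 11) = 2, not 4 — does not hold.
4. 10 mod 6 = 4 — holds.
5. min(12, 14) = 12 — holds.
6. P + R + V = 11 + 11 + 10 = 32, not 33 — does not hold.
7. V + R = 21; 21 mod 5 = 1, not 0 — does not hold.
8. gcd(2, 14) = 2 — holds.
9. T = 14, not > 15; antecedent false, conditional vacuously true — holds.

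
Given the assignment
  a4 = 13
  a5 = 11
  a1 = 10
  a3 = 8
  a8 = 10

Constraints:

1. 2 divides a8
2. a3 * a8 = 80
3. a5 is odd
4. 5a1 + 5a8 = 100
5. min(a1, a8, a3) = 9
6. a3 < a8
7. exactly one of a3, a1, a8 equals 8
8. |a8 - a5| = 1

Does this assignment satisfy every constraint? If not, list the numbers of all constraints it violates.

The assignment fails constraint 5.

1. 10 / 2 = 5, so 2 divides 10 — OK.
2. a3 * a8 = 8 * 10 = 80 — OK.
3. a5 = 11 is odd — OK.
4. 5a1 + 5a8 = 5(10) + 5(10) = 100 — OK.
5. min(10, 10, 8) = 8, not 9 — violated.
6. a3 = 8, a8 = 10; 8 < 10 — OK.
7. a3=8, a1=10, a8=10; 1 of them equals 8 — OK.
8. |10 - 11| = 1 — OK.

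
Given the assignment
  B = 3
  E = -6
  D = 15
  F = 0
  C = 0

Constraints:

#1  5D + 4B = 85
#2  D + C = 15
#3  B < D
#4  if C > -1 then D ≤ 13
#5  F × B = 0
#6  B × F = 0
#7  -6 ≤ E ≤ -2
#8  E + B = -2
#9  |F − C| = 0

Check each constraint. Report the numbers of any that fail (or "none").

#1 5D + 4B = 5(15) + 4(3) = 87, not 85  ✗
#2 D + C = 15 + 0 = 15  ✓
#3 B = 3, D = 15; 3 < 15  ✓
#4 C = 0 > -1, so we need D ≤ 13; but D = 15 > 13  ✗
#5 F × B = 0 × 3 = 0  ✓
#6 B × F = 3 × 0 = 0  ✓
#7 E = -6 lies in [-6, -2]  ✓
#8 E + B = -6 + 3 = -3, not -2  ✗
#9 |0 − 0| = 0  ✓

Constraints 1, 4, and 8 do not hold.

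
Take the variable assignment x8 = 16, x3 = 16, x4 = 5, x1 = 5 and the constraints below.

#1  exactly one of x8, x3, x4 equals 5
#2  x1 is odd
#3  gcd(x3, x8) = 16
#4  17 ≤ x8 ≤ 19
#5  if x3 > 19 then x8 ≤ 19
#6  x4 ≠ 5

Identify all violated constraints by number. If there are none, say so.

#1 x8=16, x3=16, x4=5; 1 of them equals 5  OK
#2 x1 = 5 is odd  OK
#3 gcd(16, 16) = 16  OK
#4 x8 = 16 is outside [17, 19]  FAIL
#5 x3 = 16, not > 19; antecedent false, conditional vacuously true  OK
#6 x4 = 5, but 5 is required to differ  FAIL

The assignment fails constraints 4, 6.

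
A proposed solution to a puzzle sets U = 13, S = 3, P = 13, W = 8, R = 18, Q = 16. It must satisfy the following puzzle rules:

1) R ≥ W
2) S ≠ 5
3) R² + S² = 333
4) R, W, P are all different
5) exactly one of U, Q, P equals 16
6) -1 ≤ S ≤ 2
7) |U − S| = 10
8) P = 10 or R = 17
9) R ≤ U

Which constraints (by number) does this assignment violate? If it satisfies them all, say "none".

Violated: 6, 8, 9.

1) R = 18, W = 8; 18 ≥ 8  ✓
2) S = 3, and 3 ≠ 5  ✓
3) R² + S² = 18² + 3² = 324 + 9 = 333  ✓
4) values 18, 8, 13 are pairwise distinct  ✓
5) U=13, Q=16, P=13; 1 of them equals 16  ✓
6) S = 3 is outside [-1, 2]  ✗
7) |13 − 3| = 10  ✓
8) P = 13 ≠ 10 and R = 18 ≠ 17; both disjuncts false  ✗
9) R = 18, U = 13; 18 > 13 (want ≤)  ✗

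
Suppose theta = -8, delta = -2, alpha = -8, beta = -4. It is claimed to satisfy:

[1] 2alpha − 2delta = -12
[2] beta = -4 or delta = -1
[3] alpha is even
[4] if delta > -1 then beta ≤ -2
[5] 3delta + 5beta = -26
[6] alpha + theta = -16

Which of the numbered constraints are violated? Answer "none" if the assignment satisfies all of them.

None — every constraint holds.

[1] 2alpha − 2delta = 2(-8) − 2(-2) = -12 — OK.
[2] beta = -4 = -4 (first disjunct) — OK.
[3] alpha = -8 is even — OK.
[4] delta = -2, not > -1; antecedent false, conditional vacuously true — OK.
[5] 3delta + 5beta = 3(-2) + 5(-4) = -26 — OK.
[6] alpha + theta = -8 + (-8) = -16 — OK.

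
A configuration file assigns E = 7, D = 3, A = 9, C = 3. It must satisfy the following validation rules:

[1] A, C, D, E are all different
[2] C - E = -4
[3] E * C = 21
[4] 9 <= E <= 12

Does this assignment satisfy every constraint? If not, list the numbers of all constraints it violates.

No — constraints 1, 4 are not satisfied.

[1] C = D = 3, not all different — does not hold.
[2] C - E = 3 - 7 = -4 — holds.
[3] E * C = 7 * 3 = 21 — holds.
[4] E = 7 is outside [9, 12] — does not hold.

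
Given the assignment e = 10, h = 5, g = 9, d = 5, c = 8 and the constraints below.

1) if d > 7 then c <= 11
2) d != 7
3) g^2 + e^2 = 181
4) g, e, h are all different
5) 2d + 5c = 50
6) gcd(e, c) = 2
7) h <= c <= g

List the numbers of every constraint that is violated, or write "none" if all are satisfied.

No violations.

1) d = 5, not > 7; antecedent false, conditional vacuously true — satisfied.
2) d = 5, and 5 ≠ 7 — satisfied.
3) g^2 + e^2 = 9^2 + 10^2 = 81 + 100 = 181 — satisfied.
4) values 9, 10, 5 are pairwise distinct — satisfied.
5) 2d + 5c = 2(5) + 5(8) = 50 — satisfied.
6) gcd(10, 8) = 2 — satisfied.
7) values 5 <= 8 <= 9 — satisfied.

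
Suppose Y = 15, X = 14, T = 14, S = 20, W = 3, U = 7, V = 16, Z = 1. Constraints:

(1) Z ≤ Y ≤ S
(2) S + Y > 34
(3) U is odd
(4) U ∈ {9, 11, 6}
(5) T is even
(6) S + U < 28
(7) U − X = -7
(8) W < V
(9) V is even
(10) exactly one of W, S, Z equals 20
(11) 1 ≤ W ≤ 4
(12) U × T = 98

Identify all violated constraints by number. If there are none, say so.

(1) values 1 ≤ 15 ≤ 20 — holds.
(2) S + Y = 20 + 15 = 35; 35 > 34 — holds.
(3) U = 7 is odd — holds.
(4) U = 7 is not in {9, 11, 6} — does not hold.
(5) T = 14 is even — holds.
(6) S + U = 20 + 7 = 27; 27 < 28 — holds.
(7) U − X = 7 − 14 = -7 — holds.
(8) W = 3, V = 16; 3 < 16 — holds.
(9) V = 16 is even — holds.
(10) W=3, S=20, Z=1; 1 of them equals 20 — holds.
(11) W = 3 lies in [1, 4] — holds.
(12) U × T = 7 × 14 = 98 — holds.

Constraint 4 does not hold.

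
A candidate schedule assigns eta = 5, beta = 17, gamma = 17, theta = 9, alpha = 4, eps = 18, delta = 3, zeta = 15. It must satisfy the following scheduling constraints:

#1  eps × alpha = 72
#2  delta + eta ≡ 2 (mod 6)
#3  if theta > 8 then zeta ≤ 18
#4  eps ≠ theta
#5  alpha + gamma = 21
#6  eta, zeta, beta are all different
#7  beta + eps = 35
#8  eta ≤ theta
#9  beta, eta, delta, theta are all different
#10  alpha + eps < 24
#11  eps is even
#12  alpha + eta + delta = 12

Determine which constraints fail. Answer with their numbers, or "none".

All constraints are satisfied.

#1 eps × alpha = 18 × 4 = 72  yes
#2 delta + eta = 8; 8 mod 6 = 2  yes
#3 theta = 9 > 8, so we need zeta ≤ 18; zeta = 15 ≤ 18  yes
#4 eps = 18, theta = 9; distinct  yes
#5 alpha + gamma = 4 + 17 = 21  yes
#6 values 5, 15, 17 are pairwise distinct  yes
#7 beta + eps = 17 + 18 = 35  yes
#8 eta = 5, theta = 9; 5 ≤ 9  yes
#9 values 17, 5, 3, 9 are pairwise distinct  yes
#10 alpha + eps = 4 + 18 = 22; 22 < 24  yes
#11 eps = 18 is even  yes
#12 alpha + eta + delta = 4 + 5 + 3 = 12  yes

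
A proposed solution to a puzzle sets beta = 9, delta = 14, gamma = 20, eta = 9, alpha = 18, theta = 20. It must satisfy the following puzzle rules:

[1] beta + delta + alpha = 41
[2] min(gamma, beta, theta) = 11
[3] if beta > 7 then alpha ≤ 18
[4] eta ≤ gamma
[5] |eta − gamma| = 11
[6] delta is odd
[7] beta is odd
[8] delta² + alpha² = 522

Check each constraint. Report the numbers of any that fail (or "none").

[1] beta + delta + alpha = 9 + 14 + 18 = 41 — holds.
[2] min(20, 9, 20) = 9, not 11 — does not hold.
[3] beta = 9 > 7, so we need alpha ≤ 18; alpha = 18 ≤ 18 — holds.
[4] eta = 9, gamma = 20; 9 ≤ 20 — holds.
[5] |9 − 20| = 11 — holds.
[6] delta = 14 is even — does not hold.
[7] beta = 9 is odd — holds.
[8] delta² + alpha² = 14² + 18² = 196 + 324 = 520, not 522 — does not hold.

No — constraints 2, 6, and 8 are not satisfied.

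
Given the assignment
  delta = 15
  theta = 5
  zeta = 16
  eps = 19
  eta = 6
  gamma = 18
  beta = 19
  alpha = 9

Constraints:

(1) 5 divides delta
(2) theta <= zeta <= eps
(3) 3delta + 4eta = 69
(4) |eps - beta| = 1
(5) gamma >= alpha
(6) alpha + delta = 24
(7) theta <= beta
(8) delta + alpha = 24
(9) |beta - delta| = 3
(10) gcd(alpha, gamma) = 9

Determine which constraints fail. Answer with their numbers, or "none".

The assignment fails constraints 4 and 9.

(1) 15 / 5 = 3, so 5 divides 15 — satisfied.
(2) values 5 <= 16 <= 19 — satisfied.
(3) 3delta + 4eta = 3(15) + 4(6) = 69 — satisfied.
(4) |19 - 19| = 0, not 1 — violated.
(5) gamma = 18, alpha = 9; 18 ≥ 9 — satisfied.
(6) alpha + delta = 9 + 15 = 24 — satisfied.
(7) theta = 5, beta = 19; 5 ≤ 19 — satisfied.
(8) delta + alpha = 15 + 9 = 24 — satisfied.
(9) |19 - 15| = 4, not 3 — violated.
(10) gcd(9, 18) = 9 — satisfied.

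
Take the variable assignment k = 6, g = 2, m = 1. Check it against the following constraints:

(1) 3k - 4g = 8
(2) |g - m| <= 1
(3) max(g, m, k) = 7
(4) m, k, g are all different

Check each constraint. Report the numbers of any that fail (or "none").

(1) 3k - 4g = 3(6) - 4(2) = 10, not 8  no
(2) |2 - 1| = 1; 1 ≤ 1  yes
(3) max(2, 1, 6) = 6, not 7  no
(4) values 1, 6, 2 are pairwise distinct  yes

Constraints 1 and 3 do not hold.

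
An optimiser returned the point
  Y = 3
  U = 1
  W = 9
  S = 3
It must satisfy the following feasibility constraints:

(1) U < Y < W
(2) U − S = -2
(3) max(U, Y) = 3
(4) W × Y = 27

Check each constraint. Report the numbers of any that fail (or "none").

None — every constraint holds.

(1) values 1 < 3 < 9 — holds.
(2) U − S = 1 − 3 = -2 — holds.
(3) max(1, 3) = 3 — holds.
(4) W × Y = 9 × 3 = 27 — holds.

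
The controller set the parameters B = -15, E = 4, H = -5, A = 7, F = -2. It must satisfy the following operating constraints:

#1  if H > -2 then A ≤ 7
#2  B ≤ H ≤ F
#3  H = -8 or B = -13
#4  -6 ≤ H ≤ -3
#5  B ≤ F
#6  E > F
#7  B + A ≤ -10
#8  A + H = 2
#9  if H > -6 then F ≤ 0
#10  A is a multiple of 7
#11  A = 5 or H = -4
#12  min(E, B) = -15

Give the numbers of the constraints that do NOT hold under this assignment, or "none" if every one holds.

#1 H = -5, not > -2; antecedent false, conditional vacuously true — holds.
#2 values -15 ≤ -5 ≤ -2 — holds.
#3 H = -5 ≠ -8 and B = -15 ≠ -13; both disjuncts false — fails.
#4 H = -5 lies in [-6, -3] — holds.
#5 B = -15, F = -2; -15 ≤ -2 — holds.
#6 E = 4, F = -2; 4 > -2 — holds.
#7 B + A = -15 + 7 = -8; -8 > -10, bound -10 not met — fails.
#8 A + H = 7 + (-5) = 2 — holds.
#9 H = -5 > -6, so we need F ≤ 0; F = -2 ≤ 0 — holds.
#10 7 / 7 = 1, so 7 divides 7 — holds.
#11 A = 7 ≠ 5 and H = -5 ≠ -4; both disjuncts false — fails.
#12 min(4, -15) = -15 — holds.

No — constraints 3, 7, 11 are not satisfied.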